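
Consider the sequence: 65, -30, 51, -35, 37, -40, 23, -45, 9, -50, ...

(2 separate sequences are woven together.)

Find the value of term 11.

Taking every 2nd term gives 2 separate tracks.
Stream A: 65, 51, 37, 23, 9 (subtracting 14 each time).
Stream B: -30, -35, -40, -45, -50 (arithmetic with common difference −5).
Position 11 falls in stream A as its term 6, giving -5.

-5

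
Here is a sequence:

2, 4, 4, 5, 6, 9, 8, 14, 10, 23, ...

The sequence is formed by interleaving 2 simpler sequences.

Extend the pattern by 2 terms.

Positions 1, 3, 5, … form one subsequence and positions 2, 4, 6, … form another.
Track A: 2, 4, 6, 8, 10 — arithmetic with common difference +2.
Track B: 4, 5, 9, 14, 23 — each term equals the sum of the previous two.
Term 11 comes from track A (its 6th entry): 12.
Position 12 → track B, term 6 = 37.

12, 37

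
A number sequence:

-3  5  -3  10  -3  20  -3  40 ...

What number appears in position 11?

-3

Positions 1, 3, 5, … form one subsequence and positions 2, 4, 6, … form another.
Subsequence A is -3, -3, -3, -3, which is the constant sequence -3.
Subsequence B is 5, 10, 20, 40, which is a geometric progression (common ratio 2).
Position 11 → subsequence A, term 6 = -3.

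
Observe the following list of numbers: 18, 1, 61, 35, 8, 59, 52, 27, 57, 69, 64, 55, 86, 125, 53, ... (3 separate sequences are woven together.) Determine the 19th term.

The terms cycle through 3 interleaved subsequences.
Subsequence A = 18, 35, 52, 69, 86: arithmetic with common difference +17.
Subsequence B = 1, 8, 27, 64, 125: the cubes 1³, 2³, 3³, ….
Subsequence C = 61, 59, 57, 55, 53: arithmetic with common difference −2.
Position 19 falls in subsequence A as its term 7, giving 120.

120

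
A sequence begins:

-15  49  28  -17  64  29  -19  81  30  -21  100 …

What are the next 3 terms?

Split by position mod 3: positions 1, 4, 7, … form one track, and each other residue class forms its own.
Stream A: -15, -17, -19, -21 — subtracting 2 each time.
Stream B: 49, 64, 81, 100 — consecutive squares n² from n = 7.
Stream C: 28, 29, 30 — arithmetic, step +1.
The 12th slot belongs to stream C; its 4th term is 31.
Position 13 falls in stream A as its term 5, giving -23.
Position 14 → stream B, term 5 = 121.

31, -23, 121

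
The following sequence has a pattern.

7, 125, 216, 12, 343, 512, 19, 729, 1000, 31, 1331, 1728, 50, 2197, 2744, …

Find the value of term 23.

6859

Positions follow the repeating pattern ABB; grouping by letter gives 2 tracks.
Subsequence A: 7, 12, 19, 31, 50 — each term equals the sum of the previous two.
Subsequence B: 125, 216, 343, 512, 729, 1000, 1331, 1728, 2197, 2744 — consecutive cubes n³ from n = 5.
Position 23 → subsequence B, term 15 = 6859.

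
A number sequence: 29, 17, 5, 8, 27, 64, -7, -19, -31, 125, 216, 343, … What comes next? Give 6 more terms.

Positions follow the repeating pattern AAABBB; grouping by letter gives 2 tracks.
Stream A = 29, 17, 5, -7, -19, -31: arithmetic with common difference −12.
Stream B = 8, 27, 64, 125, 216, 343: perfect cubes starting at 2³.
Term 13 comes from stream A (its 7th entry): -43.
Term 14 comes from stream A (its 8th entry): -55.
Position 15 falls in stream A as its term 9, giving -67.
Position 16 falls in stream B as its term 7, giving 512.
The 17th slot belongs to stream B; its 8th term is 729.
Term 18 comes from stream B (its 9th entry): 1000.

-43, -55, -67, 512, 729, 1000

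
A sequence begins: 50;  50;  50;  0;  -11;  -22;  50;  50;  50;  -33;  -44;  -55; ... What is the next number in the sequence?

Reading positions in blocks of 6 reveals the pattern AAABBB — 2 tracks woven together.
Track A: 50, 50, 50, 50, 50, 50 (always 50).
Track B: 0, -11, -22, -33, -44, -55 (arithmetic with common difference −11).
Position 13 → track A, term 7 = 50.

50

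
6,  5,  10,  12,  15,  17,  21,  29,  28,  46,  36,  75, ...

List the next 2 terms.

45, 121

Taking every 2nd term gives 2 separate tracks.
Track A = 6, 10, 15, 21, 28, 36: triangular numbers n(n+1)/2 for n = 3, 4, ….
Track B = 5, 12, 17, 29, 46, 75: each term equals the sum of the previous two.
Term 13 comes from track A (its 7th entry): 45.
Term 14 comes from track B (its 7th entry): 121.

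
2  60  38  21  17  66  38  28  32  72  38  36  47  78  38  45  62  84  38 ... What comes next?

55

The terms cycle through 4 interleaved subsequences.
Track A: 2, 17, 32, 47, 62 — linear: a_n = -13 + 15·n.
Track B: 60, 66, 72, 78, 84 — adding 6 each time.
Track C: 38, 38, 38, 38, 38 — the constant sequence 38.
Track D: 21, 28, 36, 45 — triangular numbers n(n+1)/2 for n = 6, 7, ….
Position 20 → track D, term 5 = 55.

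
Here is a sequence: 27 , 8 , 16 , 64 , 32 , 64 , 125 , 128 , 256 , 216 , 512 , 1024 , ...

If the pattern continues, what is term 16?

Reading positions in blocks of 3 reveals the pattern ABB — 2 tracks woven together.
Track A is 27, 64, 125, 216, which is consecutive cubes n³ from n = 3.
Track B is 8, 16, 32, 64, 128, 256, 512, 1024, which is multiplying by 2 each time.
Position 16 → track A, term 6 = 512.

512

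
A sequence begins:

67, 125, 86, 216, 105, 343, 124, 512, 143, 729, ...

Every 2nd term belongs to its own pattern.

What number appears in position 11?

162

Taking every 2nd term gives 2 separate tracks.
Track A = 67, 86, 105, 124, 143: adding 19 each time.
Track B = 125, 216, 343, 512, 729: consecutive cubes n³ from n = 5.
Position 11 → track A, term 6 = 162.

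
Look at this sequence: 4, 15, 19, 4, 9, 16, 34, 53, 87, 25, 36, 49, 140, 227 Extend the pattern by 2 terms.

Reading positions in blocks of 6 reveals the pattern AAABBB — 2 tracks woven together.
Stream A: 4, 15, 19, 34, 53, 87, 140, 227 (a Fibonacci-like recurrence a_n = a_{n-1} + a_{n-2}).
Stream B: 4, 9, 16, 25, 36, 49 (consecutive squares n² from n = 2).
Term 15 comes from stream A (its 9th entry): 367.
Term 16 comes from stream B (its 7th entry): 64.

367, 64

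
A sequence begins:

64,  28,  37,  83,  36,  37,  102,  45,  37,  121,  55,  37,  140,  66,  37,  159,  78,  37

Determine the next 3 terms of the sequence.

178, 91, 37

The terms cycle through 3 interleaved subsequences.
Track A: 64, 83, 102, 121, 140, 159. Arithmetic, step +19.
Track B: 28, 36, 45, 55, 66, 78. Triangular numbers starting at T_7.
Track C: 37, 37, 37, 37, 37, 37. Always 37.
Term 19 comes from track A (its 7th entry): 178.
Position 20 falls in track B as its term 7, giving 91.
The 21st slot belongs to track C; its 7th term is 37.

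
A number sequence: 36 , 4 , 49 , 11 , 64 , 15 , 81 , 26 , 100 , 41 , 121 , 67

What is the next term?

144

The terms cycle through 2 interleaved subsequences.
Stream A: 36, 49, 64, 81, 100, 121 (the squares 6², 7², 8², …).
Stream B: 4, 11, 15, 26, 41, 67 (Fibonacci-style (each term is the sum of the two before it)).
Position 13 → stream A, term 7 = 144.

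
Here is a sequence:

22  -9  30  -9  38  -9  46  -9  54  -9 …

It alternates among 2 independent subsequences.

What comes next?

62

Positions 1, 3, 5, … form one subsequence and positions 2, 4, 6, … form another.
Subsequence A is 22, 30, 38, 46, 54, which is arithmetic, step +8.
Subsequence B is -9, -9, -9, -9, -9, which is always -9.
Term 11 comes from subsequence A (its 6th entry): 62.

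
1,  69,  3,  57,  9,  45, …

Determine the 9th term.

Positions 1, 3, 5, … form one subsequence and positions 2, 4, 6, … form another.
Track A: 1, 3, 9 — powers 3^0, 3^1, 3^2, ….
Track B: 69, 57, 45 — linear: a_n = 81 − 12·n.
Term 9 comes from track A (its 5th entry): 81.

81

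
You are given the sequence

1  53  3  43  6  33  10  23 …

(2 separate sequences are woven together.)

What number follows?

15

Split by position mod 2 into 2 tracks.
Stream A is 1, 3, 6, 10, which is triangular numbers starting at T_1.
Stream B is 53, 43, 33, 23, which is arithmetic with common difference −10.
Term 9 comes from stream A (its 5th entry): 15.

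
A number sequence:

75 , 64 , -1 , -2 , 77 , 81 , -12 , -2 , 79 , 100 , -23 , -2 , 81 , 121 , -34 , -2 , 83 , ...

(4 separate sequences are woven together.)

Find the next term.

144

Split by position mod 4: positions 1, 5, 9, … form one track, and each other residue class forms its own.
Stream A: 75, 77, 79, 81, 83 — arithmetic with common difference +2.
Stream B: 64, 81, 100, 121 — the squares 8², 9², 10², ….
Stream C: -1, -12, -23, -34 — linear: a_n = 10 − 11·n.
Stream D: -2, -2, -2, -2 — always -2.
The 18th slot belongs to stream B; its 5th term is 144.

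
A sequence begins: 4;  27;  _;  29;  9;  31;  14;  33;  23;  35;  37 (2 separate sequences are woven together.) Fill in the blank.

Positions 1, 3, 5, … form one subsequence and positions 2, 4, 6, … form another.
Subsequence A: 4, ?, 9, 14, 23, 37 — Fibonacci-style (each term is the sum of the two before it).
Subsequence B: 27, 29, 31, 33, 35 — linear: a_n = 25 + 2·n.
The gap is subsequence A's term 2; the rule gives 5.

5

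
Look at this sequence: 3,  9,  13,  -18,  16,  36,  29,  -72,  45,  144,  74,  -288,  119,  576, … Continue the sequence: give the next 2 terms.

193, -1152

Odd-indexed and even-indexed terms follow separate rules.
Track A is 3, 13, 16, 29, 45, 74, 119, which is each term equals the sum of the previous two.
Track B is 9, -18, 36, -72, 144, -288, 576, which is geometric, ×-2 each step.
Position 15 → track A, term 8 = 193.
Term 16 comes from track B (its 8th entry): -1152.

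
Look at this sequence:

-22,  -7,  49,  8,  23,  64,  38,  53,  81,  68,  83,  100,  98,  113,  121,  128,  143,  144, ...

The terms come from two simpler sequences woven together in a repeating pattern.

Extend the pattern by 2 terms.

158, 173

The slot pattern repeats as AAB (period 3), so there are 2 interleaved tracks.
Subsequence A is -22, -7, 8, 23, 38, 53, 68, 83, 98, 113, 128, 143, which is arithmetic, step +15.
Subsequence B is 49, 64, 81, 100, 121, 144, which is perfect squares starting at 7².
The 19th slot belongs to subsequence A; its 13th term is 158.
Term 20 comes from subsequence A (its 14th entry): 173.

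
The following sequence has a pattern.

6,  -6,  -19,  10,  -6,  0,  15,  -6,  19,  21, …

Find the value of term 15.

Read the sequence 3 terms at a time; column i is its own pattern.
Subsequence A: 6, 10, 15, 21. Triangular numbers n(n+1)/2 for n = 3, 4, ….
Subsequence B: -6, -6, -6. Always -6.
Subsequence C: -19, 0, 19. Arithmetic with common difference +19.
Term 15 comes from subsequence C (its 5th entry): 57.

57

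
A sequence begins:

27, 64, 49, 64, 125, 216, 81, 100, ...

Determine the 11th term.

The slot pattern repeats as AABB (period 4), so there are 2 interleaved tracks.
Track A = 27, 64, 125, 216: perfect cubes starting at 3³.
Track B = 49, 64, 81, 100: consecutive squares n² from n = 7.
Position 11 → track B, term 5 = 121.

121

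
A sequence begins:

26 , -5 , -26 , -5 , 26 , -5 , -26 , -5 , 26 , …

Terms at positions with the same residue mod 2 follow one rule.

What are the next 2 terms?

-5, -26

Positions 1, 3, 5, … form one subsequence and positions 2, 4, 6, … form another.
Subsequence A is 26, -26, 26, -26, 26, which is the oscillation 26·(−1)^(n+1).
Subsequence B is -5, -5, -5, -5, which is constant -5.
Position 10 falls in subsequence B as its term 5, giving -5.
The 11th slot belongs to subsequence A; its 6th term is -26.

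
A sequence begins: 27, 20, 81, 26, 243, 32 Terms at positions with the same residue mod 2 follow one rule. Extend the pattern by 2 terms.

729, 38

Split by position mod 2 into 2 tracks.
Subsequence A: 27, 81, 243 (powers of 3).
Subsequence B: 20, 26, 32 (adding 6 each time).
Position 7 → subsequence A, term 4 = 729.
The 8th slot belongs to subsequence B; its 4th term is 38.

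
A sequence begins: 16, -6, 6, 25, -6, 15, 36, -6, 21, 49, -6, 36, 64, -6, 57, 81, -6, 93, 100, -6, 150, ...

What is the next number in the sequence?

121

The terms cycle through 3 interleaved subsequences.
Subsequence A = 16, 25, 36, 49, 64, 81, 100: the squares 4², 5², 6², ….
Subsequence B = -6, -6, -6, -6, -6, -6, -6: the constant sequence -6.
Subsequence C = 6, 15, 21, 36, 57, 93, 150: each term equals the sum of the previous two.
Term 22 comes from subsequence A (its 8th entry): 121.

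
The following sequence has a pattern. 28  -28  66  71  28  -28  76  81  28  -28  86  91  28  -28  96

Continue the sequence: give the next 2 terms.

101, 28

Reading positions in blocks of 4 reveals the pattern AABB — 2 tracks woven together.
Track A: 28, -28, 28, -28, 28, -28, 28, -28 — oscillating between 28 and -28.
Track B: 66, 71, 76, 81, 86, 91, 96 — adding 5 each time.
Term 16 comes from track B (its 8th entry): 101.
Term 17 comes from track A (its 9th entry): 28.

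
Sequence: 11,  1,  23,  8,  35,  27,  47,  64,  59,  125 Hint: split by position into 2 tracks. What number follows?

71

Split by position mod 2 into 2 tracks.
Track A is 11, 23, 35, 47, 59, which is adding 12 each time.
Track B is 1, 8, 27, 64, 125, which is consecutive cubes n³ from n = 1.
Term 11 comes from track A (its 6th entry): 71.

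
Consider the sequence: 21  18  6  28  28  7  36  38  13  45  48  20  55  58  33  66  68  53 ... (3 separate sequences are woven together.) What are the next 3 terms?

78, 78, 86

Split by position mod 3 into 3 tracks.
Subsequence A is 21, 28, 36, 45, 55, 66, which is triangular numbers starting at T_6.
Subsequence B is 18, 28, 38, 48, 58, 68, which is arithmetic, step +10.
Subsequence C is 6, 7, 13, 20, 33, 53, which is each term equals the sum of the previous two.
The 19th slot belongs to subsequence A; its 7th term is 78.
Position 20 falls in subsequence B as its term 7, giving 78.
Term 21 comes from subsequence C (its 7th entry): 86.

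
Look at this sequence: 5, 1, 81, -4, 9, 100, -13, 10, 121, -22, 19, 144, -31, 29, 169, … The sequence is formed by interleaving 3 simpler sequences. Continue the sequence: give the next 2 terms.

The terms cycle through 3 interleaved subsequences.
Stream A: 5, -4, -13, -22, -31 — subtracting 9 each time.
Stream B: 1, 9, 10, 19, 29 — each term equals the sum of the previous two.
Stream C: 81, 100, 121, 144, 169 — consecutive squares n² from n = 9.
Position 16 falls in stream A as its term 6, giving -40.
Term 17 comes from stream B (its 6th entry): 48.

-40, 48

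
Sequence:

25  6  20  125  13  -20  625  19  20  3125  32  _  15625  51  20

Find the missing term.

Taking every 3rd term gives 3 separate tracks.
Track A is 25, 125, 625, 3125, 15625, which is successive powers of 5.
Track B is 6, 13, 19, 32, 51, which is Fibonacci-style (each term is the sum of the two before it).
Track C is 20, -20, 20, ?, 20, which is alternating ±20.
So the missing entry in track C is -20.

-20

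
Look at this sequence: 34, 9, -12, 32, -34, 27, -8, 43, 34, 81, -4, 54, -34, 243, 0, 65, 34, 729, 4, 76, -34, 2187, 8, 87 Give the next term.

34

Split by position mod 4: positions 1, 5, 9, … form one track, and each other residue class forms its own.
Subsequence A: 34, -34, 34, -34, 34, -34 (oscillating between 34 and -34).
Subsequence B: 9, 27, 81, 243, 729, 2187 (powers of 3).
Subsequence C: -12, -8, -4, 0, 4, 8 (linear: a_n = -16 + 4·n).
Subsequence D: 32, 43, 54, 65, 76, 87 (adding 11 each time).
Term 25 comes from subsequence A (its 7th entry): 34.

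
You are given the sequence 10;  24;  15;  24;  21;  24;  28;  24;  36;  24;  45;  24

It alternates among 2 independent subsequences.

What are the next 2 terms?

Taking every 2nd term gives 2 separate tracks.
Track A: 10, 15, 21, 28, 36, 45. Triangular numbers n(n+1)/2 for n = 4, 5, ….
Track B: 24, 24, 24, 24, 24, 24. The constant sequence 24.
The 13th slot belongs to track A; its 7th term is 55.
Position 14 → track B, term 7 = 24.

55, 24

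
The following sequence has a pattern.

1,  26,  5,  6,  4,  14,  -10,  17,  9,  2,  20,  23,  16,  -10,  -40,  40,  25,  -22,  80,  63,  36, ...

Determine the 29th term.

The terms cycle through 4 interleaved subsequences.
Subsequence A: 1, 4, 9, 16, 25, 36 — consecutive squares n² from n = 1.
Subsequence B: 26, 14, 2, -10, -22 — arithmetic, step −12.
Subsequence C: 5, -10, 20, -40, 80 — geometric with ratio -2.
Subsequence D: 6, 17, 23, 40, 63 — each term equals the sum of the previous two.
Position 29 → subsequence A, term 8 = 64.

64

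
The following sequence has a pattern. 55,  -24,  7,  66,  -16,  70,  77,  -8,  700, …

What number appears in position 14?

8

The terms cycle through 3 interleaved subsequences.
Subsequence A is 55, 66, 77, which is arithmetic, step +11.
Subsequence B is -24, -16, -8, which is linear: a_n = -32 + 8·n.
Subsequence C is 7, 70, 700, which is geometric with ratio 10.
The 14th slot belongs to subsequence B; its 5th term is 8.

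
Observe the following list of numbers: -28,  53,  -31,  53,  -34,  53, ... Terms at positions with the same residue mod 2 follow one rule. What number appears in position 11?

-43

Taking every 2nd term gives 2 separate tracks.
Track A: -28, -31, -34 — subtracting 3 each time.
Track B: 53, 53, 53 — constant 53.
Position 11 falls in track A as its term 6, giving -43.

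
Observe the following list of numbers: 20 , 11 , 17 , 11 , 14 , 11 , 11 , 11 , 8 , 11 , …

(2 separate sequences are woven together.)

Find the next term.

5

Odd-indexed and even-indexed terms follow separate rules.
Track A is 20, 17, 14, 11, 8, which is linear: a_n = 23 − 3·n.
Track B is 11, 11, 11, 11, 11, which is always 11.
The 11th slot belongs to track A; its 6th term is 5.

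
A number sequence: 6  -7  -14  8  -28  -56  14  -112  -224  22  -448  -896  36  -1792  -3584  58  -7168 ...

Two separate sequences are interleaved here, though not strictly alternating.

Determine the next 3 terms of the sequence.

Positions follow the repeating pattern ABB; grouping by letter gives 2 tracks.
Track A is 6, 8, 14, 22, 36, 58, which is a Fibonacci-like recurrence a_n = a_{n-1} + a_{n-2}.
Track B is -7, -14, -28, -56, -112, -224, -448, -896, -1792, -3584, -7168, which is geometric, ×2 each step.
Position 18 falls in track B as its term 12, giving -14336.
The 19th slot belongs to track A; its 7th term is 94.
Position 20 → track B, term 13 = -28672.

-14336, 94, -28672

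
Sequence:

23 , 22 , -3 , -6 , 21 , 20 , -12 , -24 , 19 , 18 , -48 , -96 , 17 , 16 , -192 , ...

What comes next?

Reading positions in blocks of 4 reveals the pattern AABB — 2 tracks woven together.
Track A: 23, 22, 21, 20, 19, 18, 17, 16 — arithmetic, step −1.
Track B: -3, -6, -12, -24, -48, -96, -192 — geometric, ×2 each step.
Term 16 comes from track B (its 8th entry): -384.

-384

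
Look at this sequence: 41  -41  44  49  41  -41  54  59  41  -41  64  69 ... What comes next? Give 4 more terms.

Positions follow the repeating pattern AABB; grouping by letter gives 2 tracks.
Subsequence A: 41, -41, 41, -41, 41, -41 (the oscillation 41·(−1)^(n+1)).
Subsequence B: 44, 49, 54, 59, 64, 69 (arithmetic, step +5).
Term 13 comes from subsequence A (its 7th entry): 41.
Position 14 → subsequence A, term 8 = -41.
Term 15 comes from subsequence B (its 7th entry): 74.
Term 16 comes from subsequence B (its 8th entry): 79.

41, -41, 74, 79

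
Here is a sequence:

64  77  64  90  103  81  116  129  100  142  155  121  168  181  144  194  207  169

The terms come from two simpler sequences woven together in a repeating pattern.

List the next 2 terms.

220, 233

Reading positions in blocks of 3 reveals the pattern AAB — 2 tracks woven together.
Subsequence A = 64, 77, 90, 103, 116, 129, 142, 155, 168, 181, 194, 207: adding 13 each time.
Subsequence B = 64, 81, 100, 121, 144, 169: perfect squares starting at 8².
The 19th slot belongs to subsequence A; its 13th term is 220.
Position 20 falls in subsequence A as its term 14, giving 233.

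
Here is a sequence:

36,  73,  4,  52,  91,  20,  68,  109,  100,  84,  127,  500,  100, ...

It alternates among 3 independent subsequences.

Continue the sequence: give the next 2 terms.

145, 2500

Split by position mod 3: positions 1, 4, 7, … form one track, and each other residue class forms its own.
Track A: 36, 52, 68, 84, 100 — arithmetic, step +16.
Track B: 73, 91, 109, 127 — adding 18 each time.
Track C: 4, 20, 100, 500 — geometric with ratio 5.
The 14th slot belongs to track B; its 5th term is 145.
Term 15 comes from track C (its 5th entry): 2500.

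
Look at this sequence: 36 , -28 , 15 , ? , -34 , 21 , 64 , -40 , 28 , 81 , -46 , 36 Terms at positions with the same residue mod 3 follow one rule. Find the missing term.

49

Split by position mod 3: positions 1, 4, 7, … form one track, and each other residue class forms its own.
Subsequence A is 36, ?, 64, 81, which is perfect squares starting at 6².
Subsequence B is -28, -34, -40, -46, which is subtracting 6 each time.
Subsequence C is 15, 21, 28, 36, which is triangular numbers starting at T_5.
So the missing entry in subsequence A is 49.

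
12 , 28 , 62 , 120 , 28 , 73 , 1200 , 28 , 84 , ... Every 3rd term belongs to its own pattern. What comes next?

12000

Split by position mod 3 into 3 tracks.
Track A is 12, 120, 1200, which is geometric, ×10 each step.
Track B is 28, 28, 28, which is always 28.
Track C is 62, 73, 84, which is arithmetic, step +11.
Term 10 comes from track A (its 4th entry): 12000.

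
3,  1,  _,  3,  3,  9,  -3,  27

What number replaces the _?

Positions 1, 3, 5, … form one subsequence and positions 2, 4, 6, … form another.
Stream A: 3, ?, 3, -3 (oscillating between 3 and -3).
Stream B: 1, 3, 9, 27 (successive powers of 3).
So the missing entry in stream A is -3.

-3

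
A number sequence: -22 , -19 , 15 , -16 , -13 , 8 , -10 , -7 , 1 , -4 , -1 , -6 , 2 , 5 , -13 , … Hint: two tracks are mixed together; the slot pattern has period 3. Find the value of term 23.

Positions follow the repeating pattern AAB; grouping by letter gives 2 tracks.
Track A = -22, -19, -16, -13, -10, -7, -4, -1, 2, 5: arithmetic, step +3.
Track B = 15, 8, 1, -6, -13: subtracting 7 each time.
Position 23 → track A, term 16 = 23.

23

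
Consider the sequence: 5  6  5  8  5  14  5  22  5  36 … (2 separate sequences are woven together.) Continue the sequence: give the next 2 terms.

5, 58

Taking every 2nd term gives 2 separate tracks.
Stream A: 5, 5, 5, 5, 5 (the constant sequence 5).
Stream B: 6, 8, 14, 22, 36 (each term equals the sum of the previous two).
Position 11 → stream A, term 6 = 5.
Position 12 → stream B, term 6 = 58.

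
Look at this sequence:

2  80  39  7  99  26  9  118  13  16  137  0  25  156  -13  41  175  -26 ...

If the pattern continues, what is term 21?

Read the sequence 3 terms at a time; column i is its own pattern.
Track A: 2, 7, 9, 16, 25, 41 — Fibonacci-style (each term is the sum of the two before it).
Track B: 80, 99, 118, 137, 156, 175 — linear: a_n = 61 + 19·n.
Track C: 39, 26, 13, 0, -13, -26 — arithmetic with common difference −13.
Position 21 falls in track C as its term 7, giving -39.

-39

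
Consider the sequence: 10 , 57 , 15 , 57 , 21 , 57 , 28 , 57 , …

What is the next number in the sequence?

Split by position mod 2 into 2 tracks.
Track A = 10, 15, 21, 28: the triangular numbers T_4, T_5, ….
Track B = 57, 57, 57, 57: always 57.
Term 9 comes from track A (its 5th entry): 36.

36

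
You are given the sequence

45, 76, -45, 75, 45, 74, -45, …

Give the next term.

73

Split by position mod 2 into 2 tracks.
Subsequence A: 45, -45, 45, -45 (oscillating between 45 and -45).
Subsequence B: 76, 75, 74 (linear: a_n = 77 − n).
Position 8 falls in subsequence B as its term 4, giving 73.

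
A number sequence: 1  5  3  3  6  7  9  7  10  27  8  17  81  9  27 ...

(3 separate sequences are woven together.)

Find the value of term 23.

The terms cycle through 3 interleaved subsequences.
Subsequence A is 1, 3, 9, 27, 81, which is multiplying by 3 each time.
Subsequence B is 5, 6, 7, 8, 9, which is adding 1 each time.
Subsequence C is 3, 7, 10, 17, 27, which is each term equals the sum of the previous two.
The 23rd slot belongs to subsequence B; its 8th term is 12.

12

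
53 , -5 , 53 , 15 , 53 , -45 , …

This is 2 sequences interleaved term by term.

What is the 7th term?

Odd-indexed and even-indexed terms follow separate rules.
Subsequence A is 53, 53, 53, which is the constant sequence 53.
Subsequence B is -5, 15, -45, which is geometric with ratio -3.
Position 7 falls in subsequence A as its term 4, giving 53.

53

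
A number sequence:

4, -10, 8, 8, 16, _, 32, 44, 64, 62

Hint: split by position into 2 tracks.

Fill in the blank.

26

The terms cycle through 2 interleaved subsequences.
Track A: 4, 8, 16, 32, 64 — powers of 2.
Track B: -10, 8, ?, 44, 62 — arithmetic with common difference +18.
The gap is track B's term 3; the rule gives 26.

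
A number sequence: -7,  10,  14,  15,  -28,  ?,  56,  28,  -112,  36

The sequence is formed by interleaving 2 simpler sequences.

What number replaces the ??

21

Positions 1, 3, 5, … form one subsequence and positions 2, 4, 6, … form another.
Subsequence A: -7, 14, -28, 56, -112 — multiplying by -2 each time.
Subsequence B: 10, 15, ?, 28, 36 — the triangular numbers T_4, T_5, ….
The gap is subsequence B's term 3; the rule gives 21.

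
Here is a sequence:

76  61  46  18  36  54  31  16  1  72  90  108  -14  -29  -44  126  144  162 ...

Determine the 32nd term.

Positions follow the repeating pattern AAABBB; grouping by letter gives 2 tracks.
Track A: 76, 61, 46, 31, 16, 1, -14, -29, -44 — arithmetic with common difference −15.
Track B: 18, 36, 54, 72, 90, 108, 126, 144, 162 — arithmetic, step +18.
The 32nd slot belongs to track A; its 17th term is -164.

-164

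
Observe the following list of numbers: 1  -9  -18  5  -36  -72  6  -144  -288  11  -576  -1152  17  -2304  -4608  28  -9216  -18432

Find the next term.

45

Reading positions in blocks of 3 reveals the pattern ABB — 2 tracks woven together.
Subsequence A: 1, 5, 6, 11, 17, 28. Fibonacci-style (each term is the sum of the two before it).
Subsequence B: -9, -18, -36, -72, -144, -288, -576, -1152, -2304, -4608, -9216, -18432. Multiplying by 2 each time.
Position 19 → subsequence A, term 7 = 45.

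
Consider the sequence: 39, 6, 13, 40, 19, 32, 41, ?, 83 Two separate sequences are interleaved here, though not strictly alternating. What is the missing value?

51

The slot pattern repeats as ABB (period 3), so there are 2 interleaved tracks.
Track A: 39, 40, 41. Arithmetic with common difference +1.
Track B: 6, 13, 19, 32, ?, 83. A Fibonacci-like recurrence a_n = a_{n-1} + a_{n-2}.
So the missing entry in track B is 51.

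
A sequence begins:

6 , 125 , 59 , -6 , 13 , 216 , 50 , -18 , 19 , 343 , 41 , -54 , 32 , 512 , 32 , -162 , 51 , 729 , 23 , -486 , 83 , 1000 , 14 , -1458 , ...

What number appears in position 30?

Taking every 4th term gives 4 separate tracks.
Stream A is 6, 13, 19, 32, 51, 83, which is Fibonacci-style (each term is the sum of the two before it).
Stream B is 125, 216, 343, 512, 729, 1000, which is perfect cubes starting at 5³.
Stream C is 59, 50, 41, 32, 23, 14, which is subtracting 9 each time.
Stream D is -6, -18, -54, -162, -486, -1458, which is geometric with ratio 3.
The 30th slot belongs to stream B; its 8th term is 1728.

1728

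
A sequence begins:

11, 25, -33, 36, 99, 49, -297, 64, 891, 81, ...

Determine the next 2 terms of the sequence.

-2673, 100

Odd-indexed and even-indexed terms follow separate rules.
Subsequence A: 11, -33, 99, -297, 891. Geometric, ×-3 each step.
Subsequence B: 25, 36, 49, 64, 81. Perfect squares starting at 5².
The 11th slot belongs to subsequence A; its 6th term is -2673.
Position 12 falls in subsequence B as its term 6, giving 100.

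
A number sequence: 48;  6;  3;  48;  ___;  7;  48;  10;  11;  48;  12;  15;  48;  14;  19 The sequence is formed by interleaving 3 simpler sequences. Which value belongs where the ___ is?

The terms cycle through 3 interleaved subsequences.
Stream A: 48, 48, 48, 48, 48. Always 48.
Stream B: 6, ?, 10, 12, 14. Adding 2 each time.
Stream C: 3, 7, 11, 15, 19. Arithmetic, step +4.
Filling stream B at index 2 by its rule yields 8.

8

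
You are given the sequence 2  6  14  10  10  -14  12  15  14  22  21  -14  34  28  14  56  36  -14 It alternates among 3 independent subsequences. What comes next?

The terms cycle through 3 interleaved subsequences.
Track A: 2, 10, 12, 22, 34, 56 (a Fibonacci-like recurrence a_n = a_{n-1} + a_{n-2}).
Track B: 6, 10, 15, 21, 28, 36 (the triangular numbers T_3, T_4, …).
Track C: 14, -14, 14, -14, 14, -14 (the oscillation 14·(−1)^(n+1)).
Position 19 falls in track A as its term 7, giving 90.

90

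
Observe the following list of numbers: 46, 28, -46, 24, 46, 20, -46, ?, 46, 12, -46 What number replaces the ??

Odd-indexed and even-indexed terms follow separate rules.
Track A: 46, -46, 46, -46, 46, -46 — the oscillation 46·(−1)^(n+1).
Track B: 28, 24, 20, ?, 12 — arithmetic with common difference −4.
The gap is track B's term 4; the rule gives 16.

16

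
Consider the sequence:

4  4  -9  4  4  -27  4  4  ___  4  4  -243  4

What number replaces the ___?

-81

Positions follow the repeating pattern AAB; grouping by letter gives 2 tracks.
Stream A is 4, 4, 4, 4, 4, 4, 4, 4, 4, which is constant 4.
Stream B is -9, -27, ?, -243, which is multiplying by 3 each time.
The gap is stream B's term 3; the rule gives -81.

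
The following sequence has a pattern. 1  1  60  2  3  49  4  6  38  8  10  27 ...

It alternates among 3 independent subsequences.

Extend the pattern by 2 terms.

The terms cycle through 3 interleaved subsequences.
Stream A: 1, 2, 4, 8 — powers 2^0, 2^1, 2^2, ….
Stream B: 1, 3, 6, 10 — triangular numbers n(n+1)/2 for n = 1, 2, ….
Stream C: 60, 49, 38, 27 — subtracting 11 each time.
Position 13 → stream A, term 5 = 16.
Term 14 comes from stream B (its 5th entry): 15.

16, 15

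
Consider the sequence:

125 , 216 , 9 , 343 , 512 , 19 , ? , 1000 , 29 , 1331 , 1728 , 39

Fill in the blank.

The slot pattern repeats as AAB (period 3), so there are 2 interleaved tracks.
Subsequence A: 125, 216, 343, 512, ?, 1000, 1331, 1728 — consecutive cubes n³ from n = 5.
Subsequence B: 9, 19, 29, 39 — linear: a_n = -1 + 10·n.
Subsequence A's pattern makes the blank 729.

729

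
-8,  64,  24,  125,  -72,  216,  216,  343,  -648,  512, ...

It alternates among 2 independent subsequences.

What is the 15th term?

17496

Split by position mod 2 into 2 tracks.
Subsequence A is -8, 24, -72, 216, -648, which is geometric with ratio -3.
Subsequence B is 64, 125, 216, 343, 512, which is consecutive cubes n³ from n = 4.
Position 15 → subsequence A, term 8 = 17496.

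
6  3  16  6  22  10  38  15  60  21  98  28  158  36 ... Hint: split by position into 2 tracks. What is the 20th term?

66

Taking every 2nd term gives 2 separate tracks.
Track A: 6, 16, 22, 38, 60, 98, 158. A Fibonacci-like recurrence a_n = a_{n-1} + a_{n-2}.
Track B: 3, 6, 10, 15, 21, 28, 36. The triangular numbers T_2, T_3, ….
The 20th slot belongs to track B; its 10th term is 66.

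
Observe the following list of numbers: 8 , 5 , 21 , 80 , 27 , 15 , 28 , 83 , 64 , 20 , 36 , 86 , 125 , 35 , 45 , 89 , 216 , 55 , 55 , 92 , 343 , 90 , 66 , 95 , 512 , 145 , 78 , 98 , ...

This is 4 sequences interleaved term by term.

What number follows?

729

The terms cycle through 4 interleaved subsequences.
Subsequence A: 8, 27, 64, 125, 216, 343, 512. Perfect cubes starting at 2³.
Subsequence B: 5, 15, 20, 35, 55, 90, 145. A Fibonacci-like recurrence a_n = a_{n-1} + a_{n-2}.
Subsequence C: 21, 28, 36, 45, 55, 66, 78. Triangular numbers n(n+1)/2 for n = 6, 7, ….
Subsequence D: 80, 83, 86, 89, 92, 95, 98. Arithmetic with common difference +3.
Term 29 comes from subsequence A (its 8th entry): 729.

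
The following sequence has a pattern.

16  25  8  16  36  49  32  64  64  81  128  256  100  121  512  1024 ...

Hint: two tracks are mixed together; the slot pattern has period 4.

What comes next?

The slot pattern repeats as AABB (period 4), so there are 2 interleaved tracks.
Stream A = 16, 25, 36, 49, 64, 81, 100, 121: perfect squares starting at 4².
Stream B = 8, 16, 32, 64, 128, 256, 512, 1024: geometric, ×2 each step.
The 17th slot belongs to stream A; its 9th term is 144.

144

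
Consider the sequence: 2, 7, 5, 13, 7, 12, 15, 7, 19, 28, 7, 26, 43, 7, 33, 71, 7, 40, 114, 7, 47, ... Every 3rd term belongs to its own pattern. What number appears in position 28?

The terms cycle through 3 interleaved subsequences.
Track A: 2, 13, 15, 28, 43, 71, 114 (each term equals the sum of the previous two).
Track B: 7, 7, 7, 7, 7, 7, 7 (always 7).
Track C: 5, 12, 19, 26, 33, 40, 47 (adding 7 each time).
Position 28 falls in track A as its term 10, giving 484.

484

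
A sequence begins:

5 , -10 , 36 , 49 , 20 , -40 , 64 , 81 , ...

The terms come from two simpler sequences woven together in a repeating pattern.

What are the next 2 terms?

80, -160

Reading positions in blocks of 4 reveals the pattern AABB — 2 tracks woven together.
Track A = 5, -10, 20, -40: geometric, ×-2 each step.
Track B = 36, 49, 64, 81: consecutive squares n² from n = 6.
The 9th slot belongs to track A; its 5th term is 80.
Term 10 comes from track A (its 6th entry): -160.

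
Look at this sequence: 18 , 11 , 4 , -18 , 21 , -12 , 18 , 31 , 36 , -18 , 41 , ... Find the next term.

The terms cycle through 3 interleaved subsequences.
Track A: 18, -18, 18, -18. The oscillation 18·(−1)^(n+1).
Track B: 11, 21, 31, 41. Linear: a_n = 1 + 10·n.
Track C: 4, -12, 36. A geometric progression (common ratio -3).
Position 12 falls in track C as its term 4, giving -108.

-108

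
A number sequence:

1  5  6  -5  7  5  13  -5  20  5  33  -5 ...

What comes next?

53

Split by position mod 2 into 2 tracks.
Subsequence A: 1, 6, 7, 13, 20, 33 (a Fibonacci-like recurrence a_n = a_{n-1} + a_{n-2}).
Subsequence B: 5, -5, 5, -5, 5, -5 (oscillating between 5 and -5).
Position 13 → subsequence A, term 7 = 53.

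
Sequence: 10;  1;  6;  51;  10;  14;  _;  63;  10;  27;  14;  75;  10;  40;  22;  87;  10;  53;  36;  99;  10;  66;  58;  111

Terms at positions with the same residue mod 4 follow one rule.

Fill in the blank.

Taking every 4th term gives 4 separate tracks.
Subsequence A = 10, 10, 10, 10, 10, 10: constant 10.
Subsequence B = 1, 14, 27, 40, 53, 66: arithmetic, step +13.
Subsequence C = 6, ?, 14, 22, 36, 58: Fibonacci-style (each term is the sum of the two before it).
Subsequence D = 51, 63, 75, 87, 99, 111: adding 12 each time.
The gap is subsequence C's term 2; the rule gives 8.

8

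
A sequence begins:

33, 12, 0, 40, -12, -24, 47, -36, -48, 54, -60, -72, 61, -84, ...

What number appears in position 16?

68

Reading positions in blocks of 3 reveals the pattern ABB — 2 tracks woven together.
Subsequence A is 33, 40, 47, 54, 61, which is linear: a_n = 26 + 7·n.
Subsequence B is 12, 0, -12, -24, -36, -48, -60, -72, -84, which is arithmetic with common difference −12.
Position 16 → subsequence A, term 6 = 68.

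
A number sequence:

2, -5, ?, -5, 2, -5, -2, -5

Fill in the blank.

-2

Positions 1, 3, 5, … form one subsequence and positions 2, 4, 6, … form another.
Track A is 2, ?, 2, -2, which is oscillating between 2 and -2.
Track B is -5, -5, -5, -5, which is constant -5.
The gap is track A's term 2; the rule gives -2.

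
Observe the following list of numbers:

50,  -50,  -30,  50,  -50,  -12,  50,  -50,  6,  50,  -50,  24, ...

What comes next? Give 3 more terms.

50, -50, 42

Reading positions in blocks of 3 reveals the pattern AAB — 2 tracks woven together.
Stream A = 50, -50, 50, -50, 50, -50, 50, -50: alternating ±50.
Stream B = -30, -12, 6, 24: linear: a_n = -48 + 18·n.
Position 13 → stream A, term 9 = 50.
The 14th slot belongs to stream A; its 10th term is -50.
The 15th slot belongs to stream B; its 5th term is 42.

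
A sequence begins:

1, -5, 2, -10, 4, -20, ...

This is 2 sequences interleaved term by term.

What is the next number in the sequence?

8

Taking every 2nd term gives 2 separate tracks.
Subsequence A = 1, 2, 4: powers of 2.
Subsequence B = -5, -10, -20: geometric, ×2 each step.
Position 7 falls in subsequence A as its term 4, giving 8.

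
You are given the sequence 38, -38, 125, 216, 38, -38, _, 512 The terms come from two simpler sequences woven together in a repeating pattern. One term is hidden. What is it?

343

Reading positions in blocks of 4 reveals the pattern AABB — 2 tracks woven together.
Subsequence A: 38, -38, 38, -38 — alternating ±38.
Subsequence B: 125, 216, ?, 512 — perfect cubes starting at 5³.
Filling subsequence B at index 3 by its rule yields 343.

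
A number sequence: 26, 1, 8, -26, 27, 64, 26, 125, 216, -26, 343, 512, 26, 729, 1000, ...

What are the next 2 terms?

-26, 1331

Reading positions in blocks of 3 reveals the pattern ABB — 2 tracks woven together.
Subsequence A: 26, -26, 26, -26, 26 — the oscillation 26·(−1)^(n+1).
Subsequence B: 1, 8, 27, 64, 125, 216, 343, 512, 729, 1000 — the cubes 1³, 2³, 3³, ….
Position 16 → subsequence A, term 6 = -26.
Position 17 falls in subsequence B as its term 11, giving 1331.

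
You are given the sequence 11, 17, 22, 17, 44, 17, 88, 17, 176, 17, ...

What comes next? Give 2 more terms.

352, 17

Split by position mod 2 into 2 tracks.
Track A is 11, 22, 44, 88, 176, which is multiplying by 2 each time.
Track B is 17, 17, 17, 17, 17, which is always 17.
Position 11 falls in track A as its term 6, giving 352.
Position 12 falls in track B as its term 6, giving 17.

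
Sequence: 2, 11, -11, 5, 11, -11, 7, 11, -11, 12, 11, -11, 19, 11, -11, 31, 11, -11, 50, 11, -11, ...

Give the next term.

The slot pattern repeats as ABB (period 3), so there are 2 interleaved tracks.
Subsequence A: 2, 5, 7, 12, 19, 31, 50 (Fibonacci-style (each term is the sum of the two before it)).
Subsequence B: 11, -11, 11, -11, 11, -11, 11, -11, 11, -11, 11, -11, 11, -11 (oscillating between 11 and -11).
Term 22 comes from subsequence A (its 8th entry): 81.

81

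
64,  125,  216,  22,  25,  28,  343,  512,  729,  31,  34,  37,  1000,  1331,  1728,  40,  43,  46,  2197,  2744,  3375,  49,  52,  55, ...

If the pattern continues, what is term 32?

8000

Positions follow the repeating pattern AAABBB; grouping by letter gives 2 tracks.
Track A = 64, 125, 216, 343, 512, 729, 1000, 1331, 1728, 2197, 2744, 3375: consecutive cubes n³ from n = 4.
Track B = 22, 25, 28, 31, 34, 37, 40, 43, 46, 49, 52, 55: adding 3 each time.
Position 32 → track A, term 17 = 8000.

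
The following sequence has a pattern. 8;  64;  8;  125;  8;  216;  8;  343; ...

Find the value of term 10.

512

Split by position mod 2 into 2 tracks.
Stream A is 8, 8, 8, 8, which is the constant sequence 8.
Stream B is 64, 125, 216, 343, which is perfect cubes starting at 4³.
Position 10 falls in stream B as its term 5, giving 512.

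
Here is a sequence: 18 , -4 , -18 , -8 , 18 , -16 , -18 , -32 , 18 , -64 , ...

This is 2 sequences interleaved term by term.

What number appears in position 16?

Positions 1, 3, 5, … form one subsequence and positions 2, 4, 6, … form another.
Stream A: 18, -18, 18, -18, 18. Oscillating between 18 and -18.
Stream B: -4, -8, -16, -32, -64. Multiplying by 2 each time.
The 16th slot belongs to stream B; its 8th term is -512.

-512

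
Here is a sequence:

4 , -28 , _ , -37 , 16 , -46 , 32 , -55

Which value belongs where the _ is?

8

Split by position mod 2 into 2 tracks.
Track A: 4, ?, 16, 32 (powers of 2).
Track B: -28, -37, -46, -55 (linear: a_n = -19 − 9·n).
The gap is track A's term 2; the rule gives 8.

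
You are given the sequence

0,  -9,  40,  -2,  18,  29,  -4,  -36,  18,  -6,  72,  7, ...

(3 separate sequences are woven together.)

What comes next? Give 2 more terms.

Split by position mod 3 into 3 tracks.
Stream A is 0, -2, -4, -6, which is arithmetic with common difference −2.
Stream B is -9, 18, -36, 72, which is a geometric progression (common ratio -2).
Stream C is 40, 29, 18, 7, which is arithmetic with common difference −11.
Position 13 falls in stream A as its term 5, giving -8.
Position 14 falls in stream B as its term 5, giving -144.

-8, -144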